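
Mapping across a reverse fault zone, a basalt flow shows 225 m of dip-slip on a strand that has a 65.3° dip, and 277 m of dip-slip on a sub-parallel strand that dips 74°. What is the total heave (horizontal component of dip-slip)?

170 m

heave_A = 225 × cos(65.3°) = 94.02 m
heave_B = 277 × cos(74°) = 76.35 m
total = 94.02 + 76.35 = 170 m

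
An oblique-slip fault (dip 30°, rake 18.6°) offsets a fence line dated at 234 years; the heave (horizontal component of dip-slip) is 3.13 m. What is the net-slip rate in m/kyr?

48.4 m/kyr

dip-slip = heave / cos(dip) = 3.13 / cos(30°) = 3.614 m
net slip = dip-slip / sin(rake) = 3.614 / sin(18.6°) = 11.33 m
rate = 11.33 m / 234 years = 0.0484 m/yr = 48.4 m/kyr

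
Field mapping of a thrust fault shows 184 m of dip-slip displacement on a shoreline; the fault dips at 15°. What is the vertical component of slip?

47.6 m

throw = dip-slip × sin(dip) = 184 m × sin(15°) = 47.6 m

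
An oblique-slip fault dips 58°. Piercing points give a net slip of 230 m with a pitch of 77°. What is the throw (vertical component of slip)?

dip-slip = net slip × sin(rake) = 230 m × sin(77°) = 224.1 m
throw = dip-slip × sin(dip) = 224.1 × sin(58°) = 190 m

190 m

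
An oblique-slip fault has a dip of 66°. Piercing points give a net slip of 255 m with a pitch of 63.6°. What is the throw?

209 m

dip-slip = net slip × sin(rake) = 255 m × sin(63.6°) = 228.4 m
throw = dip-slip × sin(dip) = 228.4 × sin(66°) = 209 m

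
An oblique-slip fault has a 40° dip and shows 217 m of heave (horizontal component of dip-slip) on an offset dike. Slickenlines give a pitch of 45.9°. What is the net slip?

394 m

dip-slip = heave / cos(dip) = 217 / cos(40°) = 283.3 m
net slip = dip-slip / sin(rake) = 283.3 / sin(45.9°) = 394 m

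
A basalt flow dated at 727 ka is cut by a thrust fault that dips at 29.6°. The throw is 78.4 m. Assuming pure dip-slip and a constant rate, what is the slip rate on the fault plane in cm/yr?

dip-slip = throw / sin(dip) = 78.4 m / sin(29.6°) = 158.7 m
rate = 158.7 m / 727 ka = 0.000218 m/yr = 0.0218 cm/yr

0.0218 cm/yr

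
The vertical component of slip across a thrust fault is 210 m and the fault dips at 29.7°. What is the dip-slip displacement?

dip-slip = throw / sin(dip) = 210 / sin(29.7°) = 424 m

424 m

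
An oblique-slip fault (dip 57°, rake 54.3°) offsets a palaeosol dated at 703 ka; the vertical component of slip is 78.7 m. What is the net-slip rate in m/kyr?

0.164 m/kyr

dip-slip = throw / sin(dip) = 78.7 / sin(57°) = 93.84 m
net slip = dip-slip / sin(rake) = 93.84 / sin(54.3°) = 115.6 m
rate = 115.6 m / 703 ka = 0.000164 m/yr = 0.164 m/kyr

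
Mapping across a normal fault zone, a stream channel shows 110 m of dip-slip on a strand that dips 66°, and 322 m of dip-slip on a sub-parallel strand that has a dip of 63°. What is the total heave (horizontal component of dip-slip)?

191 m

heave_A = 110 × cos(66°) = 44.74 m
heave_B = 322 × cos(63°) = 146.2 m
total = 44.74 + 146.2 = 191 m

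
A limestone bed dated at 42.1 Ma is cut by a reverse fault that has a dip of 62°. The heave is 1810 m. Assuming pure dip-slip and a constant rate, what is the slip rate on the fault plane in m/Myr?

91.6 m/Myr

dip-slip = heave / cos(dip) = 1810 m / cos(62°) = 3855 m
rate = 3855 m / 42.1 Ma = 0.0000916 m/yr = 91.6 m/Myr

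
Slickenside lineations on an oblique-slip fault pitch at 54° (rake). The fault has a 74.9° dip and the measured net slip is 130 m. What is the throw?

102 m

dip-slip = net slip × sin(rake) = 130 m × sin(54°) = 105.2 m
throw = dip-slip × sin(dip) = 105.2 × sin(74.9°) = 102 m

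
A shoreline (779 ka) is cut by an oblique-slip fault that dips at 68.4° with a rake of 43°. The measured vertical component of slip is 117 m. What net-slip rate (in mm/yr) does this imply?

dip-slip = throw / sin(dip) = 117 / sin(68.4°) = 125.8 m
net slip = dip-slip / sin(rake) = 125.8 / sin(43°) = 184.5 m
rate = 184.5 m / 779 ka = 0.000237 m/yr = 0.237 mm/yr

0.237 mm/yr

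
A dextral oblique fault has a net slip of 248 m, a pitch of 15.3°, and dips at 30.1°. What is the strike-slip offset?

strike-slip = net slip × cos(rake) = 248 m × cos(15.3°) = 239 m

239 m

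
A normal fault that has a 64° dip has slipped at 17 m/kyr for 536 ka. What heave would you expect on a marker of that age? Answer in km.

dip-slip = rate × time = 17 m/kyr × 536 ka = 9112 m
heave = dip-slip × cos(dip) = 9112 × cos(64°) = 3990 m = 3.99 km

3.99 km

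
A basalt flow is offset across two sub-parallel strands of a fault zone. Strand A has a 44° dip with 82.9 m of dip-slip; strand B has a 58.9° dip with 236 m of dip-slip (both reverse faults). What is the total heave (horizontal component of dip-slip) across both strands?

heave_A = 82.9 × cos(44°) = 59.63 m
heave_B = 236 × cos(58.9°) = 121.9 m
total = 59.63 + 121.9 = 182 m

182 m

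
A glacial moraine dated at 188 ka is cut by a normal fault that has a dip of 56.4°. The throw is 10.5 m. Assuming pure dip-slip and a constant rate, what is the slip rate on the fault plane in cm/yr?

dip-slip = throw / sin(dip) = 10.5 m / sin(56.4°) = 12.61 m
rate = 12.61 m / 188 ka = 0.0000671 m/yr = 0.00671 cm/yr

0.00671 cm/yr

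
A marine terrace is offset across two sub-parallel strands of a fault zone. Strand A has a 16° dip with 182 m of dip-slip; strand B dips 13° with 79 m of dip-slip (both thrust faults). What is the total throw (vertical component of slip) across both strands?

67.9 m

throw_A = 182 × sin(16°) = 50.17 m
throw_B = 79 × sin(13°) = 17.77 m
total = 50.17 + 17.77 = 67.9 m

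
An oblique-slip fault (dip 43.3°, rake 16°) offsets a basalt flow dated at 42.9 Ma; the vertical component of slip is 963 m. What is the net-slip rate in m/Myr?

dip-slip = throw / sin(dip) = 963 / sin(43.3°) = 1404 m
net slip = dip-slip / sin(rake) = 1404 / sin(16°) = 5094 m
rate = 5094 m / 42.9 Ma = 0.000119 m/yr = 119 m/Myr

119 m/Myr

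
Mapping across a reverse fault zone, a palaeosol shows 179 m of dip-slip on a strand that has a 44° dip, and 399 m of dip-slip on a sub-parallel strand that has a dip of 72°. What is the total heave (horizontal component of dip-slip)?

252 m

heave_A = 179 × cos(44°) = 128.8 m
heave_B = 399 × cos(72°) = 123.3 m
total = 128.8 + 123.3 = 252 m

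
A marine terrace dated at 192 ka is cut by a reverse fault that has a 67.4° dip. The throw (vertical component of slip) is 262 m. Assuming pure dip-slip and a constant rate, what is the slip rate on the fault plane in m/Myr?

1480 m/Myr

dip-slip = throw / sin(dip) = 262 m / sin(67.4°) = 283.8 m
rate = 283.8 m / 192 ka = 0.00148 m/yr = 1480 m/Myr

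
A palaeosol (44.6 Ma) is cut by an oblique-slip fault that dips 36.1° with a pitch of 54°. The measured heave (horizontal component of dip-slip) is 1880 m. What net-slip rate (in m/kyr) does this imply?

0.0645 m/kyr

dip-slip = heave / cos(dip) = 1880 / cos(36.1°) = 2327 m
net slip = dip-slip / sin(rake) = 2327 / sin(54°) = 2876 m
rate = 2876 m / 44.6 Ma = 0.0000645 m/yr = 0.0645 m/kyr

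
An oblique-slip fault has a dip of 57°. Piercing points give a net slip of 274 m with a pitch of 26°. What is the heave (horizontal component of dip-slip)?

dip-slip = net slip × sin(rake) = 274 m × sin(26°) = 120.1 m
heave = dip-slip × cos(dip) = 120.1 × cos(57°) = 65.4 m

65.4 m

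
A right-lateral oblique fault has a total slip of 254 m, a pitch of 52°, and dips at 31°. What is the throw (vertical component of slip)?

103 m

dip-slip = net slip × sin(rake) = 254 m × sin(52°) = 200.2 m
throw = dip-slip × sin(dip) = 200.2 × sin(31°) = 103 m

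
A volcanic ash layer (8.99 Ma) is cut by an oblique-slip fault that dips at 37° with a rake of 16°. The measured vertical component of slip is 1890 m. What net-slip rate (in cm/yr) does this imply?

0.127 cm/yr

dip-slip = throw / sin(dip) = 1890 / sin(37°) = 3140 m
net slip = dip-slip / sin(rake) = 3140 / sin(16°) = 11390 m
rate = 11390 m / 8.99 Ma = 0.00127 m/yr = 0.127 cm/yr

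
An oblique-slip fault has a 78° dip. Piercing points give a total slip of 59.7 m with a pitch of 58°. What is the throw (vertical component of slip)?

dip-slip = net slip × sin(rake) = 59.7 m × sin(58°) = 50.63 m
throw = dip-slip × sin(dip) = 50.63 × sin(78°) = 49.5 m

49.5 m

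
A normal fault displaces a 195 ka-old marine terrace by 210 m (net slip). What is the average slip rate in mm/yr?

rate = 210 m / 195 ka = 0.00108 m/yr = 1.08 mm/yr

1.08 mm/yr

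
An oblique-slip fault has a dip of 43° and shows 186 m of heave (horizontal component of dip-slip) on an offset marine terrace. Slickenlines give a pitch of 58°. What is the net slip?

dip-slip = heave / cos(dip) = 186 / cos(43°) = 254.3 m
net slip = dip-slip / sin(rake) = 254.3 / sin(58°) = 300 m

300 m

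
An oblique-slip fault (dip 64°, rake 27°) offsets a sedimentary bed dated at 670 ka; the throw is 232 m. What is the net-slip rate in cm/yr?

dip-slip = throw / sin(dip) = 232 / sin(64°) = 258.1 m
net slip = dip-slip / sin(rake) = 258.1 / sin(27°) = 568.6 m
rate = 568.6 m / 670 ka = 0.000849 m/yr = 0.0849 cm/yr

0.0849 cm/yr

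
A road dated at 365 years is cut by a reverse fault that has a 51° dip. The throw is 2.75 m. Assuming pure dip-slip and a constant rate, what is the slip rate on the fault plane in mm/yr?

9.69 mm/yr

dip-slip = throw / sin(dip) = 2.75 m / sin(51°) = 3.539 m
rate = 3.539 m / 365 years = 0.00969 m/yr = 9.69 mm/yr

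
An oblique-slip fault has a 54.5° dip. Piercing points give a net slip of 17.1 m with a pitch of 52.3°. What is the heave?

7.86 m

dip-slip = net slip × sin(rake) = 17.1 m × sin(52.3°) = 13.53 m
heave = dip-slip × cos(dip) = 13.53 × cos(54.5°) = 7.86 m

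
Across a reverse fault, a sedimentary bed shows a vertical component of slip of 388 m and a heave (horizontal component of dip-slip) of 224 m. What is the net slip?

net slip = √(throw² + heave²) = √(388² + 224²) = 448 m

448 m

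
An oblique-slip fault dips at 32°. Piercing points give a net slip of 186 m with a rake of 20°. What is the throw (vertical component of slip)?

dip-slip = net slip × sin(rake) = 186 m × sin(20°) = 63.62 m
throw = dip-slip × sin(dip) = 63.62 × sin(32°) = 33.7 m

33.7 m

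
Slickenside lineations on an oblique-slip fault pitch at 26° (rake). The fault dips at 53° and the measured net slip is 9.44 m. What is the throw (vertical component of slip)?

dip-slip = net slip × sin(rake) = 9.44 m × sin(26°) = 4.138 m
throw = dip-slip × sin(dip) = 4.138 × sin(53°) = 3.30 m

3.30 m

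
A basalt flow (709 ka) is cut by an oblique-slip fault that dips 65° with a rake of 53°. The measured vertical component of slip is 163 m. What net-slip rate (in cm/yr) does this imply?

0.0318 cm/yr

dip-slip = throw / sin(dip) = 163 / sin(65°) = 179.9 m
net slip = dip-slip / sin(rake) = 179.9 / sin(53°) = 225.2 m
rate = 225.2 m / 709 ka = 0.000318 m/yr = 0.0318 cm/yr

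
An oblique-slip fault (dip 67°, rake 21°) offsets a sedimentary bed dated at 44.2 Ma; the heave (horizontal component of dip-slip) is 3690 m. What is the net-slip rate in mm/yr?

dip-slip = heave / cos(dip) = 3690 / cos(67°) = 9444 m
net slip = dip-slip / sin(rake) = 9444 / sin(21°) = 26350 m
rate = 26350 m / 44.2 Ma = 0.000596 m/yr = 0.596 mm/yr

0.596 mm/yr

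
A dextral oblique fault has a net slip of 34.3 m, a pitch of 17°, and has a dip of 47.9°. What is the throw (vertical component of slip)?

7.44 m

dip-slip = net slip × sin(rake) = 34.3 m × sin(17°) = 10.03 m
throw = dip-slip × sin(dip) = 10.03 × sin(47.9°) = 7.44 m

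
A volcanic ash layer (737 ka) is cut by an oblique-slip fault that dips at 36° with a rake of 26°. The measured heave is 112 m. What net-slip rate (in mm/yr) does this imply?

dip-slip = heave / cos(dip) = 112 / cos(36°) = 138.4 m
net slip = dip-slip / sin(rake) = 138.4 / sin(26°) = 315.8 m
rate = 315.8 m / 737 ka = 0.000429 m/yr = 0.429 mm/yr

0.429 mm/yr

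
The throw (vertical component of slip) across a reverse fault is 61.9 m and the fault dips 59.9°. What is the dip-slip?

71.5 m

dip-slip = throw / sin(dip) = 61.9 / sin(59.9°) = 71.5 m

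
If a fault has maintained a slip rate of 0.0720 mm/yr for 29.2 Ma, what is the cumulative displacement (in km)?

slip = rate × time = 0.0720 mm/yr × 29.2 Ma = 2100 m = 2.10 km

2.10 km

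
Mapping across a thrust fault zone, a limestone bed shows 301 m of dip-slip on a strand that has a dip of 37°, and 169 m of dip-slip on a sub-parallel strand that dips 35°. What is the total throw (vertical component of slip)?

278 m

throw_A = 301 × sin(37°) = 181.1 m
throw_B = 169 × sin(35°) = 96.93 m
total = 181.1 + 96.93 = 278 m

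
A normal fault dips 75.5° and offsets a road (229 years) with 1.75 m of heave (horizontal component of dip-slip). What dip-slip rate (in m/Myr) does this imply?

dip-slip = heave / cos(dip) = 1.75 m / cos(75.5°) = 6.989 m
rate = 6.989 m / 229 years = 0.0305 m/yr = 30500 m/Myr

30500 m/Myr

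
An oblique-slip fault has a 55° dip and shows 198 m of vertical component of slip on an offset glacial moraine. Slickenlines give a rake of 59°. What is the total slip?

dip-slip = throw / sin(dip) = 198 / sin(55°) = 241.7 m
net slip = dip-slip / sin(rake) = 241.7 / sin(59°) = 282 m

282 m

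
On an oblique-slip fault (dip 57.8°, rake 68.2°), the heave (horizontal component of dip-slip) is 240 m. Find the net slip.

485 m

dip-slip = heave / cos(dip) = 240 / cos(57.8°) = 450.4 m
net slip = dip-slip / sin(rake) = 450.4 / sin(68.2°) = 485 m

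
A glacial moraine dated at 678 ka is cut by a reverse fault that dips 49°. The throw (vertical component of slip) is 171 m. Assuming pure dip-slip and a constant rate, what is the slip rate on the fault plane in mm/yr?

dip-slip = throw / sin(dip) = 171 m / sin(49°) = 226.6 m
rate = 226.6 m / 678 ka = 0.000334 m/yr = 0.334 mm/yr

0.334 mm/yr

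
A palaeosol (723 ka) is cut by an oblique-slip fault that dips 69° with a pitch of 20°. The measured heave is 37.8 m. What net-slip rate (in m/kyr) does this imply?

0.427 m/kyr

dip-slip = heave / cos(dip) = 37.8 / cos(69°) = 105.5 m
net slip = dip-slip / sin(rake) = 105.5 / sin(20°) = 308.4 m
rate = 308.4 m / 723 ka = 0.000427 m/yr = 0.427 m/kyr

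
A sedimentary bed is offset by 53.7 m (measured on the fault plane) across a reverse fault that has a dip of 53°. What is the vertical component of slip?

throw = dip-slip × sin(dip) = 53.7 m × sin(53°) = 42.9 m

42.9 m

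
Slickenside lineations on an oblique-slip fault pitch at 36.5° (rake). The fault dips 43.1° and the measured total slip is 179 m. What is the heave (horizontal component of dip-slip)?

77.7 m

dip-slip = net slip × sin(rake) = 179 m × sin(36.5°) = 106.5 m
heave = dip-slip × cos(dip) = 106.5 × cos(43.1°) = 77.7 m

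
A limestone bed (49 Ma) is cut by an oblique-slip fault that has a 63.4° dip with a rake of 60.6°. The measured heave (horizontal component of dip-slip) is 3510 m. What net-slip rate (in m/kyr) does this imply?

dip-slip = heave / cos(dip) = 3510 / cos(63.4°) = 7839 m
net slip = dip-slip / sin(rake) = 7839 / sin(60.6°) = 8998 m
rate = 8998 m / 49 Ma = 0.000184 m/yr = 0.184 m/kyr

0.184 m/kyr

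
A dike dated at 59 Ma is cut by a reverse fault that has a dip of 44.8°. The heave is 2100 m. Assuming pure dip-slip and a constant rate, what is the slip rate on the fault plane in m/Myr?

dip-slip = heave / cos(dip) = 2100 m / cos(44.8°) = 2960 m
rate = 2960 m / 59 Ma = 0.0000502 m/yr = 50.2 m/Myr

50.2 m/Myr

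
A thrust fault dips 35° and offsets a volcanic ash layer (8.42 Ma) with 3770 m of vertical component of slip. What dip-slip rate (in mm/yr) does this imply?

0.781 mm/yr

dip-slip = throw / sin(dip) = 3770 m / sin(35°) = 6573 m
rate = 6573 m / 8.42 Ma = 0.000781 m/yr = 0.781 mm/yr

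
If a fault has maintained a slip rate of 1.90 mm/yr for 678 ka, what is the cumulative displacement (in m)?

slip = rate × time = 1.90 mm/yr × 678 ka = 1290 m

1290 m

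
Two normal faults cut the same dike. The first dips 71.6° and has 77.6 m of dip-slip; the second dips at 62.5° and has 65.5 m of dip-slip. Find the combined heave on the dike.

heave_A = 77.6 × cos(71.6°) = 24.49 m
heave_B = 65.5 × cos(62.5°) = 30.24 m
total = 24.49 + 30.24 = 54.7 m

54.7 m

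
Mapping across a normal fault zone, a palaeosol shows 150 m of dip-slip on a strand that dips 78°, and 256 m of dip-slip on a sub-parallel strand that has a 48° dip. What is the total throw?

throw_A = 150 × sin(78°) = 146.7 m
throw_B = 256 × sin(48°) = 190.2 m
total = 146.7 + 190.2 = 337 m

337 m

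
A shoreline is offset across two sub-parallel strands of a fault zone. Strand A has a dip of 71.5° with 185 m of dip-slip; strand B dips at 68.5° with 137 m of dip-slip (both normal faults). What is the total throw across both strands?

throw_A = 185 × sin(71.5°) = 175.4 m
throw_B = 137 × sin(68.5°) = 127.5 m
total = 175.4 + 127.5 = 303 m

303 m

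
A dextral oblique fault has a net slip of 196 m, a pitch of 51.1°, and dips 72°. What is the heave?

dip-slip = net slip × sin(rake) = 196 m × sin(51.1°) = 152.5 m
heave = dip-slip × cos(dip) = 152.5 × cos(72°) = 47.1 m

47.1 m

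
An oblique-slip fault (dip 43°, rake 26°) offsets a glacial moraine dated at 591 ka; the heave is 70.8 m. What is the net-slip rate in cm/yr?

dip-slip = heave / cos(dip) = 70.8 / cos(43°) = 96.81 m
net slip = dip-slip / sin(rake) = 96.81 / sin(26°) = 220.8 m
rate = 220.8 m / 591 ka = 0.000374 m/yr = 0.0374 cm/yr

0.0374 cm/yr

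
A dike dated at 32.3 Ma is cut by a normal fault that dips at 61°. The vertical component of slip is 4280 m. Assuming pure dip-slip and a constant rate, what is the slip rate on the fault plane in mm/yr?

0.152 mm/yr

dip-slip = throw / sin(dip) = 4280 m / sin(61°) = 4894 m
rate = 4894 m / 32.3 Ma = 0.000152 m/yr = 0.152 mm/yr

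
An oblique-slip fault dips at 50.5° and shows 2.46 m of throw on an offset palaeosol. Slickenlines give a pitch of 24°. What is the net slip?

7.84 m

dip-slip = throw / sin(dip) = 2.46 / sin(50.5°) = 3.188 m
net slip = dip-slip / sin(rake) = 3.188 / sin(24°) = 7.84 m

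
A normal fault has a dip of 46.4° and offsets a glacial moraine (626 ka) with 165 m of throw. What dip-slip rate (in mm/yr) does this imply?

dip-slip = throw / sin(dip) = 165 m / sin(46.4°) = 227.8 m
rate = 227.8 m / 626 ka = 0.000364 m/yr = 0.364 mm/yr

0.364 mm/yr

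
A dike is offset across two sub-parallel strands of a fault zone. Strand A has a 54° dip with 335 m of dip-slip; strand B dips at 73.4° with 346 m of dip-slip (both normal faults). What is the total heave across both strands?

heave_A = 335 × cos(54°) = 196.9 m
heave_B = 346 × cos(73.4°) = 98.85 m
total = 196.9 + 98.85 = 296 m

296 m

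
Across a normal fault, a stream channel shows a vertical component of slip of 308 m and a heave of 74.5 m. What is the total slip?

317 m

net slip = √(throw² + heave²) = √(308² + 74.5²) = 317 m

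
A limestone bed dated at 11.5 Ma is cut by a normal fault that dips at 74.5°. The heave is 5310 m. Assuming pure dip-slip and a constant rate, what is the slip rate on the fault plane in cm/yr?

0.173 cm/yr

dip-slip = heave / cos(dip) = 5310 m / cos(74.5°) = 19870 m
rate = 19870 m / 11.5 Ma = 0.00173 m/yr = 0.173 cm/yr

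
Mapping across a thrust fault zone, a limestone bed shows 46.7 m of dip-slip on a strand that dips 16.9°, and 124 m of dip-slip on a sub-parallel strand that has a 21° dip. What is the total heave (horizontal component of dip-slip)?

heave_A = 46.7 × cos(16.9°) = 44.68 m
heave_B = 124 × cos(21°) = 115.8 m
total = 44.68 + 115.8 = 160 m

160 m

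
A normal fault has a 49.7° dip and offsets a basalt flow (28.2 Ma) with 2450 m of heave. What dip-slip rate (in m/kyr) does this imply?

0.134 m/kyr

dip-slip = heave / cos(dip) = 2450 m / cos(49.7°) = 3788 m
rate = 3788 m / 28.2 Ma = 0.000134 m/yr = 0.134 m/kyr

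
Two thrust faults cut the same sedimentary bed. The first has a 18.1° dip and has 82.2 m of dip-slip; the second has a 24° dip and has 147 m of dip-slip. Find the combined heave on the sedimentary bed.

212 m

heave_A = 82.2 × cos(18.1°) = 78.13 m
heave_B = 147 × cos(24°) = 134.3 m
total = 78.13 + 134.3 = 212 m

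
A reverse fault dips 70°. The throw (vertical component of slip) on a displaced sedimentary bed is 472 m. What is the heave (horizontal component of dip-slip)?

172 m

heave = throw / tan(dip) = 472 / tan(70°) = 172 m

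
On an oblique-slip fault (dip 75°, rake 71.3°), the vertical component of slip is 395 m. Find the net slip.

432 m

dip-slip = throw / sin(dip) = 395 / sin(75°) = 408.9 m
net slip = dip-slip / sin(rake) = 408.9 / sin(71.3°) = 432 m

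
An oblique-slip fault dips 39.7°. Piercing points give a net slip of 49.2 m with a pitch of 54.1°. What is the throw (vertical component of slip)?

25.5 m

dip-slip = net slip × sin(rake) = 49.2 m × sin(54.1°) = 39.85 m
throw = dip-slip × sin(dip) = 39.85 × sin(39.7°) = 25.5 m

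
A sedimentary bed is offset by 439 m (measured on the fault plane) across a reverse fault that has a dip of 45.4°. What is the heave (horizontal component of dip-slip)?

heave = dip-slip × cos(dip) = 439 m × cos(45.4°) = 308 m

308 m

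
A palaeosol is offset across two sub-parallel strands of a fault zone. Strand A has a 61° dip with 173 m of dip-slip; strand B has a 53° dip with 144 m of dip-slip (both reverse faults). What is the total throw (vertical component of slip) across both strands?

266 m

throw_A = 173 × sin(61°) = 151.3 m
throw_B = 144 × sin(53°) = 115 m
total = 151.3 + 115 = 266 m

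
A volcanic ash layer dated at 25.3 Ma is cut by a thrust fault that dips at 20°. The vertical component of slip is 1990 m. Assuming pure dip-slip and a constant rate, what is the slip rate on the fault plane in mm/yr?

0.230 mm/yr

dip-slip = throw / sin(dip) = 1990 m / sin(20°) = 5818 m
rate = 5818 m / 25.3 Ma = 0.000230 m/yr = 0.230 mm/yr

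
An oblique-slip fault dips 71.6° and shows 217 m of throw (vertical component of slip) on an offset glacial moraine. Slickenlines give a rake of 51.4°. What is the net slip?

dip-slip = throw / sin(dip) = 217 / sin(71.6°) = 228.7 m
net slip = dip-slip / sin(rake) = 228.7 / sin(51.4°) = 293 m

293 m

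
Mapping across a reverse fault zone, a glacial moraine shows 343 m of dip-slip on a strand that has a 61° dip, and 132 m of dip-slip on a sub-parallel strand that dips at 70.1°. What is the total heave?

211 m

heave_A = 343 × cos(61°) = 166.3 m
heave_B = 132 × cos(70.1°) = 44.93 m
total = 166.3 + 44.93 = 211 m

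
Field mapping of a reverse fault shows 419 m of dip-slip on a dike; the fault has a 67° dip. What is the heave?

heave = dip-slip × cos(dip) = 419 m × cos(67°) = 164 m

164 m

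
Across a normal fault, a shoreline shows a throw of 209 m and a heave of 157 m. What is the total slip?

net slip = √(throw² + heave²) = √(209² + 157²) = 261 m

261 m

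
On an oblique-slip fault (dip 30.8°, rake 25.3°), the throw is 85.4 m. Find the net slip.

390 m

dip-slip = throw / sin(dip) = 85.4 / sin(30.8°) = 166.8 m
net slip = dip-slip / sin(rake) = 166.8 / sin(25.3°) = 390 m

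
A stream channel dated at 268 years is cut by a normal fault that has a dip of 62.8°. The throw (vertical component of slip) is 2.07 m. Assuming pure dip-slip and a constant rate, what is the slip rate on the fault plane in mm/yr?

dip-slip = throw / sin(dip) = 2.07 m / sin(62.8°) = 2.327 m
rate = 2.327 m / 268 years = 0.00868 m/yr = 8.68 mm/yr

8.68 mm/yr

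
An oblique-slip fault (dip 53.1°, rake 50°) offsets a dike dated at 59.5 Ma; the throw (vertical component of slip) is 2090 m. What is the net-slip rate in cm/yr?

dip-slip = throw / sin(dip) = 2090 / sin(53.1°) = 2614 m
net slip = dip-slip / sin(rake) = 2614 / sin(50°) = 3412 m
rate = 3412 m / 59.5 Ma = 0.0000573 m/yr = 0.00573 cm/yr

0.00573 cm/yr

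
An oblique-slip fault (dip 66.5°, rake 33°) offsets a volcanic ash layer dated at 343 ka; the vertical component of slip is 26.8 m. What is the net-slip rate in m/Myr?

dip-slip = throw / sin(dip) = 26.8 / sin(66.5°) = 29.22 m
net slip = dip-slip / sin(rake) = 29.22 / sin(33°) = 53.66 m
rate = 53.66 m / 343 ka = 0.000156 m/yr = 156 m/Myr

156 m/Myr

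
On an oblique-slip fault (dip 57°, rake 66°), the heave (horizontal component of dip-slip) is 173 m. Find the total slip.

348 m

dip-slip = heave / cos(dip) = 173 / cos(57°) = 317.6 m
net slip = dip-slip / sin(rake) = 317.6 / sin(66°) = 348 m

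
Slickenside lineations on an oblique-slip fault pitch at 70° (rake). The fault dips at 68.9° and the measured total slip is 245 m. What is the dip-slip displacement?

dip-slip = net slip × sin(rake) = 245 m × sin(70°) = 230 m

230 m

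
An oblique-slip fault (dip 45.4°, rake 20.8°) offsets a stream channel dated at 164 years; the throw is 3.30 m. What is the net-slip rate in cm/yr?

dip-slip = throw / sin(dip) = 3.30 / sin(45.4°) = 4.635 m
net slip = dip-slip / sin(rake) = 4.635 / sin(20.8°) = 13.05 m
rate = 13.05 m / 164 years = 0.0796 m/yr = 7.96 cm/yr

7.96 cm/yr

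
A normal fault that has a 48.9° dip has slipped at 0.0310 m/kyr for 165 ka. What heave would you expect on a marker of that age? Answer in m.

3.36 m

dip-slip = rate × time = 0.0310 m/kyr × 165 ka = 5.115 m
heave = dip-slip × cos(dip) = 5.115 × cos(48.9°) = 3.36 m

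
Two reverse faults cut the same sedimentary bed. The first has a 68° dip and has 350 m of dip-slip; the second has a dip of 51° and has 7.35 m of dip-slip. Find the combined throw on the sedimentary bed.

throw_A = 350 × sin(68°) = 324.5 m
throw_B = 7.35 × sin(51°) = 5.712 m
total = 324.5 + 5.712 = 330 m

330 m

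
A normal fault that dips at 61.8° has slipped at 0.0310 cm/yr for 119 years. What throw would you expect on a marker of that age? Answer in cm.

dip-slip = rate × time = 0.0310 cm/yr × 119 years = 0.03689 m
throw = dip-slip × sin(dip) = 0.03689 × sin(61.8°) = 0.0325 m = 3.25 cm

3.25 cm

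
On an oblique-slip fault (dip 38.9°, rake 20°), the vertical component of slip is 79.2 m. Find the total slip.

369 m

dip-slip = throw / sin(dip) = 79.2 / sin(38.9°) = 126.1 m
net slip = dip-slip / sin(rake) = 126.1 / sin(20°) = 369 m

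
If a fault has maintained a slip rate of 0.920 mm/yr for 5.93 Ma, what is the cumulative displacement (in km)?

slip = rate × time = 0.920 mm/yr × 5.93 Ma = 5460 m = 5.46 km

5.46 km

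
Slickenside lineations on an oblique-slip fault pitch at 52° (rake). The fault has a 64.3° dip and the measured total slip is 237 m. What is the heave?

81 m

dip-slip = net slip × sin(rake) = 237 m × sin(52°) = 186.8 m
heave = dip-slip × cos(dip) = 186.8 × cos(64.3°) = 81 m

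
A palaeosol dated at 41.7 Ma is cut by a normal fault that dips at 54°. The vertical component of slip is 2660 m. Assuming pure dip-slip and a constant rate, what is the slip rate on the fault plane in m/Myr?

dip-slip = throw / sin(dip) = 2660 m / sin(54°) = 3288 m
rate = 3288 m / 41.7 Ma = 0.0000788 m/yr = 78.8 m/Myr

78.8 m/Myr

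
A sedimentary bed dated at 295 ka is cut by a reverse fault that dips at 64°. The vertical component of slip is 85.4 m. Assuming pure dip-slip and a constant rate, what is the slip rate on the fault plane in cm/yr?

0.0322 cm/yr

dip-slip = throw / sin(dip) = 85.4 m / sin(64°) = 95.02 m
rate = 95.02 m / 295 ka = 0.000322 m/yr = 0.0322 cm/yr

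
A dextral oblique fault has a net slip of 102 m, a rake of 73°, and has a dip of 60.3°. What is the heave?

48.3 m

dip-slip = net slip × sin(rake) = 102 m × sin(73°) = 97.54 m
heave = dip-slip × cos(dip) = 97.54 × cos(60.3°) = 48.3 m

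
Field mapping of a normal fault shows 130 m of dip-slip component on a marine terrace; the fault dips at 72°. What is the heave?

heave = dip-slip × cos(dip) = 130 m × cos(72°) = 40.2 m

40.2 m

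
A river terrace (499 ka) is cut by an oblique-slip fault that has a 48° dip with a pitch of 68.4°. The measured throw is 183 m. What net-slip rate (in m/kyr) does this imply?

dip-slip = throw / sin(dip) = 183 / sin(48°) = 246.3 m
net slip = dip-slip / sin(rake) = 246.3 / sin(68.4°) = 264.8 m
rate = 264.8 m / 499 ka = 0.000531 m/yr = 0.531 m/kyr

0.531 m/kyr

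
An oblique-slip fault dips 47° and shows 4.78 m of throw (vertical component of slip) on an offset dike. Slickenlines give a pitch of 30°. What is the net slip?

dip-slip = throw / sin(dip) = 4.78 / sin(47°) = 6.536 m
net slip = dip-slip / sin(rake) = 6.536 / sin(30°) = 13.1 m

13.1 m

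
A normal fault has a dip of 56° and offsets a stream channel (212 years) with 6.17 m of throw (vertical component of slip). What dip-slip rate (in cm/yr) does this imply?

3.51 cm/yr

dip-slip = throw / sin(dip) = 6.17 m / sin(56°) = 7.442 m
rate = 7.442 m / 212 years = 0.0351 m/yr = 3.51 cm/yr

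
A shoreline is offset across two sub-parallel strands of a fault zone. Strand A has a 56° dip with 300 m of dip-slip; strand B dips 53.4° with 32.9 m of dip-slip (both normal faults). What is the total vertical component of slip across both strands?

275 m

throw_A = 300 × sin(56°) = 248.7 m
throw_B = 32.9 × sin(53.4°) = 26.41 m
total = 248.7 + 26.41 = 275 m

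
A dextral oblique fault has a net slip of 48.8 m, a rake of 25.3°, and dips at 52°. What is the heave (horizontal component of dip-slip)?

12.8 m

dip-slip = net slip × sin(rake) = 48.8 m × sin(25.3°) = 20.86 m
heave = dip-slip × cos(dip) = 20.86 × cos(52°) = 12.8 m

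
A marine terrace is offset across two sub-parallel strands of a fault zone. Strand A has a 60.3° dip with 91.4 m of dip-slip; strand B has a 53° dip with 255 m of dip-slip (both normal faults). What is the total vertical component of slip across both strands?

throw_A = 91.4 × sin(60.3°) = 79.39 m
throw_B = 255 × sin(53°) = 203.7 m
total = 79.39 + 203.7 = 283 m

283 m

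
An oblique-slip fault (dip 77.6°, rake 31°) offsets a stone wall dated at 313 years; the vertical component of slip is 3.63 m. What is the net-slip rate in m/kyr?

23.1 m/kyr

dip-slip = throw / sin(dip) = 3.63 / sin(77.6°) = 3.717 m
net slip = dip-slip / sin(rake) = 3.717 / sin(31°) = 7.216 m
rate = 7.216 m / 313 years = 0.0231 m/yr = 23.1 m/kyr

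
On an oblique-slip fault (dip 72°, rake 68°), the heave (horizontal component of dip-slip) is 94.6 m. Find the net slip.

330 m

dip-slip = heave / cos(dip) = 94.6 / cos(72°) = 306.1 m
net slip = dip-slip / sin(rake) = 306.1 / sin(68°) = 330 m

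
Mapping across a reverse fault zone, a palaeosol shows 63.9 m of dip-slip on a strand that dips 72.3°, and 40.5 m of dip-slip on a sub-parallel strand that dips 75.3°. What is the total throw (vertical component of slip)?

100 m

throw_A = 63.9 × sin(72.3°) = 60.88 m
throw_B = 40.5 × sin(75.3°) = 39.17 m
total = 60.88 + 39.17 = 100 m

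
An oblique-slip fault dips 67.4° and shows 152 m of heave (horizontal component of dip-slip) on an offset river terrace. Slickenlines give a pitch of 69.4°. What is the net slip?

dip-slip = heave / cos(dip) = 152 / cos(67.4°) = 395.5 m
net slip = dip-slip / sin(rake) = 395.5 / sin(69.4°) = 423 m

423 m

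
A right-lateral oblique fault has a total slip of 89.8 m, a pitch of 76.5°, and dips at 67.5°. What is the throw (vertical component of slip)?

80.7 m

dip-slip = net slip × sin(rake) = 89.8 m × sin(76.5°) = 87.32 m
throw = dip-slip × sin(dip) = 87.32 × sin(67.5°) = 80.7 m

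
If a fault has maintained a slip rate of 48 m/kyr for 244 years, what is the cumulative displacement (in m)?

slip = rate × time = 48 m/kyr × 244 years = 11.7 m

11.7 m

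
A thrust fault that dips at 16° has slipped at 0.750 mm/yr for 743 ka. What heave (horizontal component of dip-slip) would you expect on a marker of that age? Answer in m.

536 m

dip-slip = rate × time = 0.750 mm/yr × 743 ka = 557.2 m
heave = dip-slip × cos(dip) = 557.2 × cos(16°) = 536 m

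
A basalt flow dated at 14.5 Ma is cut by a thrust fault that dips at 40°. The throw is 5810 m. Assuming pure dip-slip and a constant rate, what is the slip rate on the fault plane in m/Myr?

623 m/Myr

dip-slip = throw / sin(dip) = 5810 m / sin(40°) = 9039 m
rate = 9039 m / 14.5 Ma = 0.000623 m/yr = 623 m/Myr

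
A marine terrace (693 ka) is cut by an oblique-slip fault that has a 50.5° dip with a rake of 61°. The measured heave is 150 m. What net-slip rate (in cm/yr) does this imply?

0.0389 cm/yr

dip-slip = heave / cos(dip) = 150 / cos(50.5°) = 235.8 m
net slip = dip-slip / sin(rake) = 235.8 / sin(61°) = 269.6 m
rate = 269.6 m / 693 ka = 0.000389 m/yr = 0.0389 cm/yr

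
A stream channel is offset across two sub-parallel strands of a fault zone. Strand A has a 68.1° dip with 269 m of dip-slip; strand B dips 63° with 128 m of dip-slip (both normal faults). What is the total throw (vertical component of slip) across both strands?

364 m

throw_A = 269 × sin(68.1°) = 249.6 m
throw_B = 128 × sin(63°) = 114 m
total = 249.6 + 114 = 364 m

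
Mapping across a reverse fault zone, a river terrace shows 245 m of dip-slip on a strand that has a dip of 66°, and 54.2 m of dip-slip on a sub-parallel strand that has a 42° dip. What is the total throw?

260 m

throw_A = 245 × sin(66°) = 223.8 m
throw_B = 54.2 × sin(42°) = 36.27 m
total = 223.8 + 36.27 = 260 m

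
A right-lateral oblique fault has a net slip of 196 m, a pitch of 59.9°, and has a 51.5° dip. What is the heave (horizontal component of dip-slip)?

dip-slip = net slip × sin(rake) = 196 m × sin(59.9°) = 169.6 m
heave = dip-slip × cos(dip) = 169.6 × cos(51.5°) = 106 m

106 m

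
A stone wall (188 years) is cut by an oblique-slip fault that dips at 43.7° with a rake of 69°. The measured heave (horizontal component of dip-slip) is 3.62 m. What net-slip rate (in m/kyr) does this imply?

dip-slip = heave / cos(dip) = 3.62 / cos(43.7°) = 5.007 m
net slip = dip-slip / sin(rake) = 5.007 / sin(69°) = 5.363 m
rate = 5.363 m / 188 years = 0.0285 m/yr = 28.5 m/kyr

28.5 m/kyr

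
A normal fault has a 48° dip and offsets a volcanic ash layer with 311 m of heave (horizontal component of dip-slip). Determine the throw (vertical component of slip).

throw = heave × tan(dip) = 311 × tan(48°) = 345 m

345 m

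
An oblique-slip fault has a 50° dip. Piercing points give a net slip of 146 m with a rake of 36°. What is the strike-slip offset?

118 m

strike-slip = net slip × cos(rake) = 146 m × cos(36°) = 118 m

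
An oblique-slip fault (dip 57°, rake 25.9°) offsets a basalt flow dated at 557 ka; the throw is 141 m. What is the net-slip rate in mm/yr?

0.691 mm/yr

dip-slip = throw / sin(dip) = 141 / sin(57°) = 168.1 m
net slip = dip-slip / sin(rake) = 168.1 / sin(25.9°) = 384.9 m
rate = 384.9 m / 557 ka = 0.000691 m/yr = 0.691 mm/yr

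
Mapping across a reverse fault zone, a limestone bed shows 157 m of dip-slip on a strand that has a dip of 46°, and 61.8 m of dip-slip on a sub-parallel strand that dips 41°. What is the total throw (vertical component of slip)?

throw_A = 157 × sin(46°) = 112.9 m
throw_B = 61.8 × sin(41°) = 40.54 m
total = 112.9 + 40.54 = 153 m

153 m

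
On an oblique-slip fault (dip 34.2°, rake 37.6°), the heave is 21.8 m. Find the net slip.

43.2 m

dip-slip = heave / cos(dip) = 21.8 / cos(34.2°) = 26.36 m
net slip = dip-slip / sin(rake) = 26.36 / sin(37.6°) = 43.2 m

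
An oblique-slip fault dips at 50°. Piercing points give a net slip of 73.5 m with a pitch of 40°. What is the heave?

dip-slip = net slip × sin(rake) = 73.5 m × sin(40°) = 47.24 m
heave = dip-slip × cos(dip) = 47.24 × cos(50°) = 30.4 m

30.4 m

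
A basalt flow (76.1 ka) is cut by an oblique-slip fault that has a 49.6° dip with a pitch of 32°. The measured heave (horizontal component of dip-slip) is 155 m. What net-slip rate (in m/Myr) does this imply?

dip-slip = heave / cos(dip) = 155 / cos(49.6°) = 239.2 m
net slip = dip-slip / sin(rake) = 239.2 / sin(32°) = 451.3 m
rate = 451.3 m / 76.1 ka = 0.00593 m/yr = 5930 m/Myr

5930 m/Myr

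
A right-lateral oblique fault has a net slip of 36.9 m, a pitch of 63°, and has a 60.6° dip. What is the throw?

28.6 m

dip-slip = net slip × sin(rake) = 36.9 m × sin(63°) = 32.88 m
throw = dip-slip × sin(dip) = 32.88 × sin(60.6°) = 28.6 m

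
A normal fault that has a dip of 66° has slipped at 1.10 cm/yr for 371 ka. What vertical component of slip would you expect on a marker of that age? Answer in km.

dip-slip = rate × time = 1.10 cm/yr × 371 ka = 4081 m
throw = dip-slip × sin(dip) = 4081 × sin(66°) = 3730 m = 3.73 km

3.73 km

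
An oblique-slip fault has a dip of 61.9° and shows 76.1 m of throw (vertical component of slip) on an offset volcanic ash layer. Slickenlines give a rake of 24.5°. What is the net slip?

208 m

dip-slip = throw / sin(dip) = 76.1 / sin(61.9°) = 86.27 m
net slip = dip-slip / sin(rake) = 86.27 / sin(24.5°) = 208 m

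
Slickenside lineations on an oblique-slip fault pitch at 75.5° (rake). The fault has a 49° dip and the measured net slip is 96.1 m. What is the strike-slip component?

24.1 m

strike-slip = net slip × cos(rake) = 96.1 m × cos(75.5°) = 24.1 m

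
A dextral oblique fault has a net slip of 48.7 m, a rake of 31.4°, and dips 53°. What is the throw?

dip-slip = net slip × sin(rake) = 48.7 m × sin(31.4°) = 25.37 m
throw = dip-slip × sin(dip) = 25.37 × sin(53°) = 20.3 m

20.3 m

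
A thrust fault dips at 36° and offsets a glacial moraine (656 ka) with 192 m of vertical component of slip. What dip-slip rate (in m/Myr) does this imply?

dip-slip = throw / sin(dip) = 192 m / sin(36°) = 326.6 m
rate = 326.6 m / 656 ka = 0.000498 m/yr = 498 m/Myr

498 m/Myr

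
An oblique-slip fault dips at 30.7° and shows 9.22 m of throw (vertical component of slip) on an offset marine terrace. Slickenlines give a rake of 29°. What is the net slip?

dip-slip = throw / sin(dip) = 9.22 / sin(30.7°) = 18.06 m
net slip = dip-slip / sin(rake) = 18.06 / sin(29°) = 37.3 m

37.3 m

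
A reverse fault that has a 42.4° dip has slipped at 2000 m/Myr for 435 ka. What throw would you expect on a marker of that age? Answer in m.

dip-slip = rate × time = 2000 m/Myr × 435 ka = 870 m
throw = dip-slip × sin(dip) = 870 × sin(42.4°) = 587 m

587 m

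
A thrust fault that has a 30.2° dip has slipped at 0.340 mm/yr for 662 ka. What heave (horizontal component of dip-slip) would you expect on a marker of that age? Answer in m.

195 m

dip-slip = rate × time = 0.340 mm/yr × 662 ka = 225.1 m
heave = dip-slip × cos(dip) = 225.1 × cos(30.2°) = 195 m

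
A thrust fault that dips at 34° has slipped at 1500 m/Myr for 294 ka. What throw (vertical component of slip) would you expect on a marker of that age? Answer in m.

dip-slip = rate × time = 1500 m/Myr × 294 ka = 441 m
throw = dip-slip × sin(dip) = 441 × sin(34°) = 247 m

247 m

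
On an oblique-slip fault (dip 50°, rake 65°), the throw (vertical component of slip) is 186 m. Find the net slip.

268 m

dip-slip = throw / sin(dip) = 186 / sin(50°) = 242.8 m
net slip = dip-slip / sin(rake) = 242.8 / sin(65°) = 268 m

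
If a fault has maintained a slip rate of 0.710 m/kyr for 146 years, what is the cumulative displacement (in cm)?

10.4 cm

slip = rate × time = 0.710 m/kyr × 146 years = 0.104 m = 10.4 cm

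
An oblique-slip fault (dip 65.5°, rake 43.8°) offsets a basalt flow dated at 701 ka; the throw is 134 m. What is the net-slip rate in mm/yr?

0.304 mm/yr

dip-slip = throw / sin(dip) = 134 / sin(65.5°) = 147.3 m
net slip = dip-slip / sin(rake) = 147.3 / sin(43.8°) = 212.8 m
rate = 212.8 m / 701 ka = 0.000304 m/yr = 0.304 mm/yr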